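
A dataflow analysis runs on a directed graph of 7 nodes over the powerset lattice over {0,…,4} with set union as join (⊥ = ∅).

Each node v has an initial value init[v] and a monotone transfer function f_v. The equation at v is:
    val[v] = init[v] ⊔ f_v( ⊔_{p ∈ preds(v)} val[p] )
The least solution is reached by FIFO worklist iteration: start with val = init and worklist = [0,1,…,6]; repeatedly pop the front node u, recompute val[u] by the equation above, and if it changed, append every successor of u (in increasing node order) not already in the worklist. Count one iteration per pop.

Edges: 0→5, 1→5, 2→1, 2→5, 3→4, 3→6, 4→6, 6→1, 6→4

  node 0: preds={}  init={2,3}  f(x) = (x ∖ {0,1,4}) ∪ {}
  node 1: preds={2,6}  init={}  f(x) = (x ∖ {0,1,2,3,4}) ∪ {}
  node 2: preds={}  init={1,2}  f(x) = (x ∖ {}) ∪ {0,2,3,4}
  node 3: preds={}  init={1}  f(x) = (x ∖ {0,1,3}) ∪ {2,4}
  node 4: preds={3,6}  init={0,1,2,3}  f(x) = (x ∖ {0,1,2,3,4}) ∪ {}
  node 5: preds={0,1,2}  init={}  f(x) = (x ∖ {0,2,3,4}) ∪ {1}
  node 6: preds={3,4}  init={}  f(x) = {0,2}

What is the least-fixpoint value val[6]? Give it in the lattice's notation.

{0,2}

Iteration log — 9 steps:
  step 1. node 0  ⊔preds={}  new={2,3}  stable
  step 2. node 1  ⊔preds={1,2}  new={}  stable
  step 3. node 2  ⊔preds={}  new={0,1,2,3,4}  old={1,2}  +wl: 1
  step 4. node 3  ⊔preds={}  new={1,2,4}  old={1}  +wl: 
  step 5. node 4  ⊔preds={1,2,4}  new={0,1,2,3}  stable
  step 6. node 5  ⊔preds={0,1,2,3,4}  new={1}  old={}  +wl: 
  step 7. node 6  ⊔preds={0,1,2,3,4}  new={0,2}  old={}  +wl: 4
  step 8. node 1  ⊔preds={0,1,2,3,4}  new={}  stable
  step 9. node 4  ⊔preds={0,1,2,4}  new={0,1,2,3}  stable

Least fixpoint reached:
  node 0: {2,3}
  node 1: {}
  node 2: {0,1,2,3,4}
  node 3: {1,2,4}
  node 4: {0,1,2,3}
  node 5: {1}
  node 6: {0,2}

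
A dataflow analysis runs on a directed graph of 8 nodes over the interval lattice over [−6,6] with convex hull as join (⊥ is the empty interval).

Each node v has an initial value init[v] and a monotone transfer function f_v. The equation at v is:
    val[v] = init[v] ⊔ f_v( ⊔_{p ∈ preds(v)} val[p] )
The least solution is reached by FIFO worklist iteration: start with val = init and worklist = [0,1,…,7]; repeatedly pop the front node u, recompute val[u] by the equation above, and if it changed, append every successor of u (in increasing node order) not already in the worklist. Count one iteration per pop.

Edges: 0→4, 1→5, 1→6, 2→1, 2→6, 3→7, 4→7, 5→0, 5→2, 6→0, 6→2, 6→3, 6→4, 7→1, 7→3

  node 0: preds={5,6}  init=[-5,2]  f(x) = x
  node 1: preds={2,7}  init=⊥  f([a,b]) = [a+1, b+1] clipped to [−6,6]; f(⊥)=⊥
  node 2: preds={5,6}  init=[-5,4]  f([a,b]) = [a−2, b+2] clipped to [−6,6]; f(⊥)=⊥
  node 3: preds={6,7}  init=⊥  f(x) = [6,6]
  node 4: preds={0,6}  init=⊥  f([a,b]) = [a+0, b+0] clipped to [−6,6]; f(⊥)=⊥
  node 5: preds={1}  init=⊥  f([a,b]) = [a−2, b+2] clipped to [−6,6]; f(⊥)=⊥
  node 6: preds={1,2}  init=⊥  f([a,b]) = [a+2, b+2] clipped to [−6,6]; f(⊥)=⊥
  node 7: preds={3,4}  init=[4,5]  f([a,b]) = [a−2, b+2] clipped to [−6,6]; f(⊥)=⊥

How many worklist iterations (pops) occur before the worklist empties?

Iteration log — 20 steps:
  step 1. node 0  ⊔preds=⊥  new=[-5,2]  stable
  step 2. node 1  ⊔preds=[-5,5]  new=[-4,6]  old=⊥  +wl: 
  step 3. node 2  ⊔preds=⊥  new=[-5,4]  stable
  step 4. node 3  ⊔preds=[4,5]  new=[6,6]  old=⊥  +wl: 
  step 5. node 4  ⊔preds=[-5,2]  new=[-5,2]  old=⊥  +wl: 
  step 6. node 5  ⊔preds=[-4,6]  new=[-6,6]  old=⊥  +wl: 0,2
  step 7. node 6  ⊔preds=[-5,6]  new=[-3,6]  old=⊥  +wl: 3,4
  step 8. node 7  ⊔preds=[-5,6]  new=[-6,6]  old=[4,5]  +wl: 1
  step 9. node 0  ⊔preds=[-6,6]  new=[-6,6]  old=[-5,2]  +wl: 
  step 10. node 2  ⊔preds=[-6,6]  new=[-6,6]  old=[-5,4]  +wl: 6
  step 11. node 3  ⊔preds=[-6,6]  new=[6,6]  stable
  step 12. node 4  ⊔preds=[-6,6]  new=[-6,6]  old=[-5,2]  +wl: 7
  step 13. node 1  ⊔preds=[-6,6]  new=[-5,6]  old=[-4,6]  +wl: 5
  step 14. node 6  ⊔preds=[-6,6]  new=[-4,6]  old=[-3,6]  +wl: 0,2,3,4
  step 15. node 7  ⊔preds=[-6,6]  new=[-6,6]  stable
  step 16. node 5  ⊔preds=[-5,6]  new=[-6,6]  stable
  step 17. node 0  ⊔preds=[-6,6]  new=[-6,6]  stable
  step 18. node 2  ⊔preds=[-6,6]  new=[-6,6]  stable
  step 19. node 3  ⊔preds=[-6,6]  new=[6,6]  stable
  step 20. node 4  ⊔preds=[-6,6]  new=[-6,6]  stable

Least fixpoint reached:
  node 0: [-6,6]
  node 1: [-5,6]
  node 2: [-6,6]
  node 3: [6,6]
  node 4: [-6,6]
  node 5: [-6,6]
  node 6: [-4,6]
  node 7: [-6,6]

20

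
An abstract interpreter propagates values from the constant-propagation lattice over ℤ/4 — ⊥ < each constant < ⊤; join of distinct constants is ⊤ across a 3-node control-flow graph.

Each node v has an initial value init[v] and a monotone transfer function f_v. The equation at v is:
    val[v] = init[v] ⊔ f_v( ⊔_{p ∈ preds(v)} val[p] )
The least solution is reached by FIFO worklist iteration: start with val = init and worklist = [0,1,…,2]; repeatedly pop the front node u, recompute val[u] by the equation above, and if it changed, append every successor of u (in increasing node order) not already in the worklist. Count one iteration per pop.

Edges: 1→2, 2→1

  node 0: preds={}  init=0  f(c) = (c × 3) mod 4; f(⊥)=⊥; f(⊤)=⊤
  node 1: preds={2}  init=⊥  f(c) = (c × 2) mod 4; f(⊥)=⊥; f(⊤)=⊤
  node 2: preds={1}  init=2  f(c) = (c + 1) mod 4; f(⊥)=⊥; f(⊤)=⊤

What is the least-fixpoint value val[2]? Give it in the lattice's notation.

⊤

Iteration log — 5 steps:
  step 1. node 0  ⊔preds=⊥  new=0  stable
  step 2. node 1  ⊔preds=2  new=0  old=⊥  +wl: 
  step 3. node 2  ⊔preds=0  new=⊤  old=2  +wl: 1
  step 4. node 1  ⊔preds=⊤  new=⊤  old=0  +wl: 2
  step 5. node 2  ⊔preds=⊤  new=⊤  stable

Least fixpoint reached:
  node 0: 0
  node 1: ⊤
  node 2: ⊤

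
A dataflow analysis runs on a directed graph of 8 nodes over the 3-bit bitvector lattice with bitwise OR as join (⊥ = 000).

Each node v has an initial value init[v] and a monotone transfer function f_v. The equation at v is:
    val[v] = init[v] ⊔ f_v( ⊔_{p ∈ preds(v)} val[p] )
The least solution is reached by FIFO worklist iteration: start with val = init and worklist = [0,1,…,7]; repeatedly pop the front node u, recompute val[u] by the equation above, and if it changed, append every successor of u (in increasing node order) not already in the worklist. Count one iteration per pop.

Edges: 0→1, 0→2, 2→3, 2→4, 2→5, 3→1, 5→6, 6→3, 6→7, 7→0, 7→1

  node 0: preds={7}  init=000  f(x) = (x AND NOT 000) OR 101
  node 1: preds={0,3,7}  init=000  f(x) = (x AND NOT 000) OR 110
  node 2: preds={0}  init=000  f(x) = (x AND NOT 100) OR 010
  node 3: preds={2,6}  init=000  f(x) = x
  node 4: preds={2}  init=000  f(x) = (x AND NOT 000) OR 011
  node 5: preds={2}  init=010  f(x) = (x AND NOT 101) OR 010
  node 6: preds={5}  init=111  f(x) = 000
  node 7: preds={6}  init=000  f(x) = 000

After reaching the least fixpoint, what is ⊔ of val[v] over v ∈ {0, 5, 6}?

Trace (9 dequeues):
  [1] u=0 | in 000 | out 101 | prev 000 | push {}
  [2] u=1 | in 101 | out 111 | prev 000 | push {}
  [3] u=2 | in 101 | out 011 | prev 000 | push {}
  [4] u=3 | in 111 | out 111 | prev 000 | push {1}
  [5] u=4 | in 011 | out 011 | prev 000 | push {}
  [6] u=5 | in 011 | out 010 | ==
  [7] u=6 | in 010 | out 111 | ==
  [8] u=7 | in 111 | out 000 | ==
  [9] u=1 | in 111 | out 111 | ==

Converged values:
  [0] 101
  [1] 111
  [2] 011
  [3] 111
  [4] 011
  [5] 010
  [6] 111
  [7] 000

111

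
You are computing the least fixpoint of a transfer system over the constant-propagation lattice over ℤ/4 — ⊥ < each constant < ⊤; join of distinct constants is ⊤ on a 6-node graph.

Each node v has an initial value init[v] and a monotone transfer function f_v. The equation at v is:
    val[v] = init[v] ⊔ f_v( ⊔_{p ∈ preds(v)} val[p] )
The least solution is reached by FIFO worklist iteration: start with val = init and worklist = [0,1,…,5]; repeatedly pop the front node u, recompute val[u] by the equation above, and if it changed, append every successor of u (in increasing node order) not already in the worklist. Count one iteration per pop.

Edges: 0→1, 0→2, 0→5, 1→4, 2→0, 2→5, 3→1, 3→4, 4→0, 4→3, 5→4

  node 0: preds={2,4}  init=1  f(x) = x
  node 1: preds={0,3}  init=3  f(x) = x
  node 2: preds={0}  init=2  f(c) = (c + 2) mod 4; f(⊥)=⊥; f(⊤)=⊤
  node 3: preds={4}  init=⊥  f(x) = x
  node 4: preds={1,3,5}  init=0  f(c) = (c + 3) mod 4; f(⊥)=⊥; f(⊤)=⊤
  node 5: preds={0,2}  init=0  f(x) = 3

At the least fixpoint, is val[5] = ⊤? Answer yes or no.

Trace (11 dequeues):
  [1] u=0 | in ⊤ | out ⊤ | prev 1 | push {}
  [2] u=1 | in ⊤ | out ⊤ | prev 3 | push {}
  [3] u=2 | in ⊤ | out ⊤ | prev 2 | push {0}
  [4] u=3 | in 0 | out 0 | prev ⊥ | push {1}
  [5] u=4 | in ⊤ | out ⊤ | prev 0 | push {3}
  [6] u=5 | in ⊤ | out ⊤ | prev 0 | push {4}
  [7] u=0 | in ⊤ | out ⊤ | ==
  [8] u=1 | in ⊤ | out ⊤ | ==
  [9] u=3 | in ⊤ | out ⊤ | prev 0 | push {1}
  [10] u=4 | in ⊤ | out ⊤ | ==
  [11] u=1 | in ⊤ | out ⊤ | ==

Converged values:
  [0] ⊤
  [1] ⊤
  [2] ⊤
  [3] ⊤
  [4] ⊤
  [5] ⊤

yes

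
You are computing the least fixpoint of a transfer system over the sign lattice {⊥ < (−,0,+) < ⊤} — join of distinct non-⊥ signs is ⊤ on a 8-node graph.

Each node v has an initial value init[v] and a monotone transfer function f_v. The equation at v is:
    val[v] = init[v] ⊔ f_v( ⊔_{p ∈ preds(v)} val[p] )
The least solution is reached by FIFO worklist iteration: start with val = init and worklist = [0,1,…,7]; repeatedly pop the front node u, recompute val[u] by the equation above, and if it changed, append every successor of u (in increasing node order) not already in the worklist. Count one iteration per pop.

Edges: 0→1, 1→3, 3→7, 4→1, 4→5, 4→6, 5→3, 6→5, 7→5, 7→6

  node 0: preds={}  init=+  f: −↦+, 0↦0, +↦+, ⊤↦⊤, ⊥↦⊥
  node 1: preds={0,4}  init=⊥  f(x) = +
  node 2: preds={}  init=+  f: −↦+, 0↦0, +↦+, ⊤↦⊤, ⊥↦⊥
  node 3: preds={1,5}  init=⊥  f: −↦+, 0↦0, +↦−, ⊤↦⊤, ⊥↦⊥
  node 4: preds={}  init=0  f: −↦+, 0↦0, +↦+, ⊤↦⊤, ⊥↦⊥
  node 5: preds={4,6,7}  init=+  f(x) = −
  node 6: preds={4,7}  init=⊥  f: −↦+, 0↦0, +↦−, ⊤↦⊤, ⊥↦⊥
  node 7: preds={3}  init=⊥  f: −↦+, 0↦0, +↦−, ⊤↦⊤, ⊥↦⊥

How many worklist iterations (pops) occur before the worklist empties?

14

Iteration log — 14 steps:
  step 1. node 0  ⊔preds=⊥  new=+  stable
  step 2. node 1  ⊔preds=⊤  new=+  old=⊥  +wl: 
  step 3. node 2  ⊔preds=⊥  new=+  stable
  step 4. node 3  ⊔preds=+  new=−  old=⊥  +wl: 
  step 5. node 4  ⊔preds=⊥  new=0  stable
  step 6. node 5  ⊔preds=0  new=⊤  old=+  +wl: 3
  step 7. node 6  ⊔preds=0  new=0  old=⊥  +wl: 5
  step 8. node 7  ⊔preds=−  new=+  old=⊥  +wl: 6
  step 9. node 3  ⊔preds=⊤  new=⊤  old=−  +wl: 7
  step 10. node 5  ⊔preds=⊤  new=⊤  stable
  step 11. node 6  ⊔preds=⊤  new=⊤  old=0  +wl: 5
  step 12. node 7  ⊔preds=⊤  new=⊤  old=+  +wl: 6
  step 13. node 5  ⊔preds=⊤  new=⊤  stable
  step 14. node 6  ⊔preds=⊤  new=⊤  stable

Least fixpoint reached:
  node 0: +
  node 1: +
  node 2: +
  node 3: ⊤
  node 4: 0
  node 5: ⊤
  node 6: ⊤
  node 7: ⊤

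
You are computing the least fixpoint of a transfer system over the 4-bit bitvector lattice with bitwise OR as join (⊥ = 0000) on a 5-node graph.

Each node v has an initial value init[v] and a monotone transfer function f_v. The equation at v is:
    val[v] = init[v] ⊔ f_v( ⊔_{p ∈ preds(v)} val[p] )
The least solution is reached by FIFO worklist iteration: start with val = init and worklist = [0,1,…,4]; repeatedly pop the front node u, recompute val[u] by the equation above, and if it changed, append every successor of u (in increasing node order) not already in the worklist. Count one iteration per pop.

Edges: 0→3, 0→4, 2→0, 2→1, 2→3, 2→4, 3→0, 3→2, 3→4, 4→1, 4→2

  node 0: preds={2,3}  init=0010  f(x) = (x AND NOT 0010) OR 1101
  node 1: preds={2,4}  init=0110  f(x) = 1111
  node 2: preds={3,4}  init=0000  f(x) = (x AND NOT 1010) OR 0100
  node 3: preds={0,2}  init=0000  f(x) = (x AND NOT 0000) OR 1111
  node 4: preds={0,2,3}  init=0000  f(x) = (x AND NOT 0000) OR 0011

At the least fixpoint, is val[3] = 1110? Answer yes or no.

Iteration log — 12 steps:
  step 1. node 0  ⊔preds=0000  new=1111  old=0010  +wl: 
  step 2. node 1  ⊔preds=0000  new=1111  old=0110  +wl: 
  step 3. node 2  ⊔preds=0000  new=0100  old=0000  +wl: 0,1
  step 4. node 3  ⊔preds=1111  new=1111  old=0000  +wl: 2
  step 5. node 4  ⊔preds=1111  new=1111  old=0000  +wl: 
  step 6. node 0  ⊔preds=1111  new=1111  stable
  step 7. node 1  ⊔preds=1111  new=1111  stable
  step 8. node 2  ⊔preds=1111  new=0101  old=0100  +wl: 0,1,3,4
  step 9. node 0  ⊔preds=1111  new=1111  stable
  step 10. node 1  ⊔preds=1111  new=1111  stable
  step 11. node 3  ⊔preds=1111  new=1111  stable
  step 12. node 4  ⊔preds=1111  new=1111  stable

Least fixpoint reached:
  node 0: 1111
  node 1: 1111
  node 2: 0101
  node 3: 1111
  node 4: 1111

no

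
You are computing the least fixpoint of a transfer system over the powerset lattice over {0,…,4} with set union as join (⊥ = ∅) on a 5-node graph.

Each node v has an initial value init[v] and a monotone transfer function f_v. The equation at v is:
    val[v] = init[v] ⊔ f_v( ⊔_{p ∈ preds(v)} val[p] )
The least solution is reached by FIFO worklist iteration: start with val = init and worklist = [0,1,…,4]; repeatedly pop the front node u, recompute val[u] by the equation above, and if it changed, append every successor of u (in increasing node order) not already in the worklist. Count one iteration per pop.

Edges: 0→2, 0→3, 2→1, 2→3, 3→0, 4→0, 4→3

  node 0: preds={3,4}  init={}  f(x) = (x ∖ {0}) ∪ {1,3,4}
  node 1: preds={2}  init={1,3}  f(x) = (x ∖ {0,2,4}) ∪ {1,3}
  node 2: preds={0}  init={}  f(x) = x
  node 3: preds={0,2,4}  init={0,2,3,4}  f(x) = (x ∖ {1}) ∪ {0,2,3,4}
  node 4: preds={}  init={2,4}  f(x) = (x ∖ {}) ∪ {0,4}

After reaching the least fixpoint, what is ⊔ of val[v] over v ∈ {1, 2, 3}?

Iteration log — 8 steps:
  step 1. node 0  ⊔preds={0,2,3,4}  new={1,2,3,4}  old={}  +wl: 
  step 2. node 1  ⊔preds={}  new={1,3}  stable
  step 3. node 2  ⊔preds={1,2,3,4}  new={1,2,3,4}  old={}  +wl: 1
  step 4. node 3  ⊔preds={1,2,3,4}  new={0,2,3,4}  stable
  step 5. node 4  ⊔preds={}  new={0,2,4}  old={2,4}  +wl: 0,3
  step 6. node 1  ⊔preds={1,2,3,4}  new={1,3}  stable
  step 7. node 0  ⊔preds={0,2,3,4}  new={1,2,3,4}  stable
  step 8. node 3  ⊔preds={0,1,2,3,4}  new={0,2,3,4}  stable

Least fixpoint reached:
  node 0: {1,2,3,4}
  node 1: {1,3}
  node 2: {1,2,3,4}
  node 3: {0,2,3,4}
  node 4: {0,2,4}

{0,1,2,3,4}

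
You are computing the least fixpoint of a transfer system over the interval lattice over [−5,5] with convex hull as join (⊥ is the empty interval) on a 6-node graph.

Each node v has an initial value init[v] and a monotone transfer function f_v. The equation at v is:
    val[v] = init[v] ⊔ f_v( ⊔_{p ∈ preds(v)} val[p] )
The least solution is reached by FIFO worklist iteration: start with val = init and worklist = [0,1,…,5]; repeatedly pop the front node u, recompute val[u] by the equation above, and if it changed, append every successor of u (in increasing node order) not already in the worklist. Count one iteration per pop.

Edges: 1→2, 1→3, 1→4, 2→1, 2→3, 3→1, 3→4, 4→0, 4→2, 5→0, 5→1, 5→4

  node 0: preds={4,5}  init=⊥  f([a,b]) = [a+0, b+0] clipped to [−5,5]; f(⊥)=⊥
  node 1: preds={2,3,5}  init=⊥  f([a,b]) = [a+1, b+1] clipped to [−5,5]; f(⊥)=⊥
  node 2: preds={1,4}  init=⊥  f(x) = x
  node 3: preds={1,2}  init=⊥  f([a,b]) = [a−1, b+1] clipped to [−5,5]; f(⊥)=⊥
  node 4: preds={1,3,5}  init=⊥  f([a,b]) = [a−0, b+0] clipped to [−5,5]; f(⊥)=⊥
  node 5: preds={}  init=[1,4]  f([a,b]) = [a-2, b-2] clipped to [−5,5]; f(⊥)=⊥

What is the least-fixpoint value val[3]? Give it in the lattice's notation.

Trace (42 dequeues):
  [1] u=0 | in [1,4] | out [1,4] | prev ⊥ | push {}
  [2] u=1 | in [1,4] | out [2,5] | prev ⊥ | push {}
  [3] u=2 | in [2,5] | out [2,5] | prev ⊥ | push {1}
  [4] u=3 | in [2,5] | out [1,5] | prev ⊥ | push {}
  [5] u=4 | in [1,5] | out [1,5] | prev ⊥ | push {0,2}
  [6] u=5 | in ⊥ | out [1,4] | ==
  [7] u=1 | in [1,5] | out [2,5] | ==
  [8] u=0 | in [1,5] | out [1,5] | prev [1,4] | push {}
  [9] u=2 | in [1,5] | out [1,5] | prev [2,5] | push {1,3}
  [10] u=1 | in [1,5] | out [2,5] | ==
  [11] u=3 | in [1,5] | out [0,5] | prev [1,5] | push {1,4}
  [12] u=1 | in [0,5] | out [1,5] | prev [2,5] | push {2,3}
  [13] u=4 | in [0,5] | out [0,5] | prev [1,5] | push {0}
  [14] u=2 | in [0,5] | out [0,5] | prev [1,5] | push {1}
  [15] u=3 | in [0,5] | out [-1,5] | prev [0,5] | push {4}
  [16] u=0 | in [0,5] | out [0,5] | prev [1,5] | push {}
  [17] u=1 | in [-1,5] | out [0,5] | prev [1,5] | push {2,3}
  [18] u=4 | in [-1,5] | out [-1,5] | prev [0,5] | push {0}
  [19] u=2 | in [-1,5] | out [-1,5] | prev [0,5] | push {1}
  [20] u=3 | in [-1,5] | out [-2,5] | prev [-1,5] | push {4}
  [21] u=0 | in [-1,5] | out [-1,5] | prev [0,5] | push {}
  [22] u=1 | in [-2,5] | out [-1,5] | prev [0,5] | push {2,3}
  [23] u=4 | in [-2,5] | out [-2,5] | prev [-1,5] | push {0}
  [24] u=2 | in [-2,5] | out [-2,5] | prev [-1,5] | push {1}
  [25] u=3 | in [-2,5] | out [-3,5] | prev [-2,5] | push {4}
  [26] u=0 | in [-2,5] | out [-2,5] | prev [-1,5] | push {}
  [27] u=1 | in [-3,5] | out [-2,5] | prev [-1,5] | push {2,3}
  [28] u=4 | in [-3,5] | out [-3,5] | prev [-2,5] | push {0}
  [29] u=2 | in [-3,5] | out [-3,5] | prev [-2,5] | push {1}
  [30] u=3 | in [-3,5] | out [-4,5] | prev [-3,5] | push {4}
  [31] u=0 | in [-3,5] | out [-3,5] | prev [-2,5] | push {}
  [32] u=1 | in [-4,5] | out [-3,5] | prev [-2,5] | push {2,3}
  [33] u=4 | in [-4,5] | out [-4,5] | prev [-3,5] | push {0}
  [34] u=2 | in [-4,5] | out [-4,5] | prev [-3,5] | push {1}
  [35] u=3 | in [-4,5] | out [-5,5] | prev [-4,5] | push {4}
  [36] u=0 | in [-4,5] | out [-4,5] | prev [-3,5] | push {}
  [37] u=1 | in [-5,5] | out [-4,5] | prev [-3,5] | push {2,3}
  [38] u=4 | in [-5,5] | out [-5,5] | prev [-4,5] | push {0}
  [39] u=2 | in [-5,5] | out [-5,5] | prev [-4,5] | push {1}
  [40] u=3 | in [-5,5] | out [-5,5] | ==
  [41] u=0 | in [-5,5] | out [-5,5] | prev [-4,5] | push {}
  [42] u=1 | in [-5,5] | out [-4,5] | ==

Converged values:
  [0] [-5,5]
  [1] [-4,5]
  [2] [-5,5]
  [3] [-5,5]
  [4] [-5,5]
  [5] [1,4]

[-5,5]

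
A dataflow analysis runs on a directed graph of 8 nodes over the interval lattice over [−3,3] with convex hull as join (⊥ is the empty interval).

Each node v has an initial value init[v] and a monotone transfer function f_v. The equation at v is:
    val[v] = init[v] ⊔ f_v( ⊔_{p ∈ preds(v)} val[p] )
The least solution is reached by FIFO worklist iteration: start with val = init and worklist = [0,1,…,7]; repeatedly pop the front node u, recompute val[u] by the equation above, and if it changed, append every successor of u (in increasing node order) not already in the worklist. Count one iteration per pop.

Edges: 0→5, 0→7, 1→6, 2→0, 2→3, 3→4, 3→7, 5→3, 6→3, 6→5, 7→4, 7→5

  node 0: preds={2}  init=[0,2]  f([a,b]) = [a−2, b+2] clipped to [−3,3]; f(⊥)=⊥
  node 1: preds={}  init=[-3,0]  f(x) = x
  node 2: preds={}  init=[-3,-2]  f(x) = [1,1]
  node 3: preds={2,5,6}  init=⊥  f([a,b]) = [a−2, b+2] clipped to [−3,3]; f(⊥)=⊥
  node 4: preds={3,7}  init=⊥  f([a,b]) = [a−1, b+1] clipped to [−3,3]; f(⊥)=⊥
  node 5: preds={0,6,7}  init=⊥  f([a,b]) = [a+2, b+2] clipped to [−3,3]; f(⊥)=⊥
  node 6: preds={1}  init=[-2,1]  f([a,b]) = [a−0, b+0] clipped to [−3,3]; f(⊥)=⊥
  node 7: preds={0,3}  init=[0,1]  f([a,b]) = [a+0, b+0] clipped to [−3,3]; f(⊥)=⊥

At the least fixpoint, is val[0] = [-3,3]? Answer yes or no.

yes

Iteration log — 13 steps:
  step 1. node 0  ⊔preds=[-3,-2]  new=[-3,2]  old=[0,2]  +wl: 
  step 2. node 1  ⊔preds=⊥  new=[-3,0]  stable
  step 3. node 2  ⊔preds=⊥  new=[-3,1]  old=[-3,-2]  +wl: 0
  step 4. node 3  ⊔preds=[-3,1]  new=[-3,3]  old=⊥  +wl: 
  step 5. node 4  ⊔preds=[-3,3]  new=[-3,3]  old=⊥  +wl: 
  step 6. node 5  ⊔preds=[-3,2]  new=[-1,3]  old=⊥  +wl: 3
  step 7. node 6  ⊔preds=[-3,0]  new=[-3,1]  old=[-2,1]  +wl: 5
  step 8. node 7  ⊔preds=[-3,3]  new=[-3,3]  old=[0,1]  +wl: 4
  step 9. node 0  ⊔preds=[-3,1]  new=[-3,3]  old=[-3,2]  +wl: 7
  step 10. node 3  ⊔preds=[-3,3]  new=[-3,3]  stable
  step 11. node 5  ⊔preds=[-3,3]  new=[-1,3]  stable
  step 12. node 4  ⊔preds=[-3,3]  new=[-3,3]  stable
  step 13. node 7  ⊔preds=[-3,3]  new=[-3,3]  stable

Least fixpoint reached:
  node 0: [-3,3]
  node 1: [-3,0]
  node 2: [-3,1]
  node 3: [-3,3]
  node 4: [-3,3]
  node 5: [-1,3]
  node 6: [-3,1]
  node 7: [-3,3]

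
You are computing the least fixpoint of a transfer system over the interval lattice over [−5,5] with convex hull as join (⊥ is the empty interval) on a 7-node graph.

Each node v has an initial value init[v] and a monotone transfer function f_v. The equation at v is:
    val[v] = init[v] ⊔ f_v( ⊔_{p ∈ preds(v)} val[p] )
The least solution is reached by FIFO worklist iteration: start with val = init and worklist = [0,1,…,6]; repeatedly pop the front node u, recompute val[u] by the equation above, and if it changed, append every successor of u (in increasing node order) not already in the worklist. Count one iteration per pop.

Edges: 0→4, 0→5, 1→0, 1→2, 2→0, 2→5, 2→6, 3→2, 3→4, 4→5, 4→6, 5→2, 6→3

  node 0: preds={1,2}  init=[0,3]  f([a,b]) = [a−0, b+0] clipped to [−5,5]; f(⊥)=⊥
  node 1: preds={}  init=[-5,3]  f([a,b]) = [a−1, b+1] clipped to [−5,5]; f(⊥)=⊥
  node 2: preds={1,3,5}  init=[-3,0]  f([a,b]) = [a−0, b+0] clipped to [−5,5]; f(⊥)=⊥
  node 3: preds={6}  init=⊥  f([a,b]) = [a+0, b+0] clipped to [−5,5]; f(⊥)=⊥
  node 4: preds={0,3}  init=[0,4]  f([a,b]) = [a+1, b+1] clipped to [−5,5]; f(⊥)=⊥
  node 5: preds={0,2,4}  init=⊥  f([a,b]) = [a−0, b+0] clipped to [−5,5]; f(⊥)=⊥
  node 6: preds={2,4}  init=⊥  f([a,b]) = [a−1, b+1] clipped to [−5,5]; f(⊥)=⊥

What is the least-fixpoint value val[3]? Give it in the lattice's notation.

[-5,5]

Worklist (20 pops):
  #1 pop 0: in=[-5,3] → [-5,3] (was [0,3]); enqueue []
  #2 pop 1: in=⊥ → [-5,3] (no change)
  #3 pop 2: in=[-5,3] → [-5,3] (was [-3,0]); enqueue [0]
  #4 pop 3: in=⊥ → ⊥ (no change)
  #5 pop 4: in=[-5,3] → [-4,4] (was [0,4]); enqueue []
  #6 pop 5: in=[-5,4] → [-5,4] (was ⊥); enqueue [2]
  #7 pop 6: in=[-5,4] → [-5,5] (was ⊥); enqueue [3]
  #8 pop 0: in=[-5,3] → [-5,3] (no change)
  #9 pop 2: in=[-5,4] → [-5,4] (was [-5,3]); enqueue [0,5,6]
  #10 pop 3: in=[-5,5] → [-5,5] (was ⊥); enqueue [2,4]
  #11 pop 0: in=[-5,4] → [-5,4] (was [-5,3]); enqueue []
  #12 pop 5: in=[-5,4] → [-5,4] (no change)
  #13 pop 6: in=[-5,4] → [-5,5] (no change)
  #14 pop 2: in=[-5,5] → [-5,5] (was [-5,4]); enqueue [0,5,6]
  #15 pop 4: in=[-5,5] → [-4,5] (was [-4,4]); enqueue []
  #16 pop 0: in=[-5,5] → [-5,5] (was [-5,4]); enqueue [4]
  #17 pop 5: in=[-5,5] → [-5,5] (was [-5,4]); enqueue [2]
  #18 pop 6: in=[-5,5] → [-5,5] (no change)
  #19 pop 4: in=[-5,5] → [-4,5] (no change)
  #20 pop 2: in=[-5,5] → [-5,5] (no change)

Fixpoint:
  val[0] = [-5,5]
  val[1] = [-5,3]
  val[2] = [-5,5]
  val[3] = [-5,5]
  val[4] = [-4,5]
  val[5] = [-5,5]
  val[6] = [-5,5]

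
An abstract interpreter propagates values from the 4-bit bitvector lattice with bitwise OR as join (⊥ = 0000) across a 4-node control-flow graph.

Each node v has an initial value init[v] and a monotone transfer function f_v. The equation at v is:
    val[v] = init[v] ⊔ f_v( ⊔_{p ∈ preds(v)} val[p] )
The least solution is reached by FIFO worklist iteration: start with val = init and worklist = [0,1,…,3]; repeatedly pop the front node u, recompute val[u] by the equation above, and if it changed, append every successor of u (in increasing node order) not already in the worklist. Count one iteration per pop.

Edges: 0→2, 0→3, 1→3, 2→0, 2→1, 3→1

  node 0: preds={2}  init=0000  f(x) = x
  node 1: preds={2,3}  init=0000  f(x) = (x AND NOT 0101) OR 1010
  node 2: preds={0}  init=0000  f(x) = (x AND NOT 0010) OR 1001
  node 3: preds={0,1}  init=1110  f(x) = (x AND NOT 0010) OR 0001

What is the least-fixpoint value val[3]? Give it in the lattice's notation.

Worklist (8 pops):
  #1 pop 0: in=0000 → 0000 (no change)
  #2 pop 1: in=1110 → 1010 (was 0000); enqueue []
  #3 pop 2: in=0000 → 1001 (was 0000); enqueue [0,1]
  #4 pop 3: in=1010 → 1111 (was 1110); enqueue []
  #5 pop 0: in=1001 → 1001 (was 0000); enqueue [2,3]
  #6 pop 1: in=1111 → 1010 (no change)
  #7 pop 2: in=1001 → 1001 (no change)
  #8 pop 3: in=1011 → 1111 (no change)

Fixpoint:
  val[0] = 1001
  val[1] = 1010
  val[2] = 1001
  val[3] = 1111

1111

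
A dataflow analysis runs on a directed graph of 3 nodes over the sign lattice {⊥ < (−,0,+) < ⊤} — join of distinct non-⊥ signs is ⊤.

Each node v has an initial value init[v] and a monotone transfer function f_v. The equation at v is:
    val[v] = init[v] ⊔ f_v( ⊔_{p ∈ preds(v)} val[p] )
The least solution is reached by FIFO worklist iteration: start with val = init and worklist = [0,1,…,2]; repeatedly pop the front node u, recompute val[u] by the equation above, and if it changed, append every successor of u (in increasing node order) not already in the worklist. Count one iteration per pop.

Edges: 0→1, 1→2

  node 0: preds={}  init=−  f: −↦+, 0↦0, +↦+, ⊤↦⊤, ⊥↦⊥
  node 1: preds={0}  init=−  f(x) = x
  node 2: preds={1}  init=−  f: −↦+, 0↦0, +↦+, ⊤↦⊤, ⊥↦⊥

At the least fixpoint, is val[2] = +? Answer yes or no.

no

Iteration log — 3 steps:
  step 1. node 0  ⊔preds=⊥  new=−  stable
  step 2. node 1  ⊔preds=−  new=−  stable
  step 3. node 2  ⊔preds=−  new=⊤  old=−  +wl: 

Least fixpoint reached:
  node 0: −
  node 1: −
  node 2: ⊤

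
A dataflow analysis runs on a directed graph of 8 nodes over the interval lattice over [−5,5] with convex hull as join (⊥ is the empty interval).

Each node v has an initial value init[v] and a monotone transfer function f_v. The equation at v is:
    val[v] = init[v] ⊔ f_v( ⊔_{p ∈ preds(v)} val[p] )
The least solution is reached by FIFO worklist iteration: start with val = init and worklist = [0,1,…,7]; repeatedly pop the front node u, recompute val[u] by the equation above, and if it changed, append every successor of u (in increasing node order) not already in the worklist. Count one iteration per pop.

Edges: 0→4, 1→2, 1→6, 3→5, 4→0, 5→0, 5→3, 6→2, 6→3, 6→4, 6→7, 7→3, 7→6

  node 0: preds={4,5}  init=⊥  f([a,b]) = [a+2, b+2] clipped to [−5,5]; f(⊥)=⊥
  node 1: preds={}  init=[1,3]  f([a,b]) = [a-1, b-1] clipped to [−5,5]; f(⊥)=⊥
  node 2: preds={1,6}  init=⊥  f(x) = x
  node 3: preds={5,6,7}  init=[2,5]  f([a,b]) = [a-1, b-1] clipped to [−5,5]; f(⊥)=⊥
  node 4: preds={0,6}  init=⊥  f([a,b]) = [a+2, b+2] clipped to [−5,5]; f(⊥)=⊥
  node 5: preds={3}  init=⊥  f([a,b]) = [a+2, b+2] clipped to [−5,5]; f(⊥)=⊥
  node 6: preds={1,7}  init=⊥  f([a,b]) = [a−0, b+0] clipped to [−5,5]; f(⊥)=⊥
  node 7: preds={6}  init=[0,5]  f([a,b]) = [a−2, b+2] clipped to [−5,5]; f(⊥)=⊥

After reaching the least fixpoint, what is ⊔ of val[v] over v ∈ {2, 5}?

[-5,5]

Trace (35 dequeues):
  [1] u=0 | in ⊥ | out ⊥ | ==
  [2] u=1 | in ⊥ | out [1,3] | ==
  [3] u=2 | in [1,3] | out [1,3] | prev ⊥ | push {}
  [4] u=3 | in [0,5] | out [-1,5] | prev [2,5] | push {}
  [5] u=4 | in ⊥ | out ⊥ | ==
  [6] u=5 | in [-1,5] | out [1,5] | prev ⊥ | push {0,3}
  [7] u=6 | in [0,5] | out [0,5] | prev ⊥ | push {2,4}
  [8] u=7 | in [0,5] | out [-2,5] | prev [0,5] | push {6}
  [9] u=0 | in [1,5] | out [3,5] | prev ⊥ | push {}
  [10] u=3 | in [-2,5] | out [-3,5] | prev [-1,5] | push {5}
  [11] u=2 | in [0,5] | out [0,5] | prev [1,3] | push {}
  [12] u=4 | in [0,5] | out [2,5] | prev ⊥ | push {0}
  [13] u=6 | in [-2,5] | out [-2,5] | prev [0,5] | push {2,3,4,7}
  [14] u=5 | in [-3,5] | out [-1,5] | prev [1,5] | push {}
  [15] u=0 | in [-1,5] | out [1,5] | prev [3,5] | push {}
  [16] u=2 | in [-2,5] | out [-2,5] | prev [0,5] | push {}
  [17] u=3 | in [-2,5] | out [-3,5] | ==
  [18] u=4 | in [-2,5] | out [0,5] | prev [2,5] | push {0}
  [19] u=7 | in [-2,5] | out [-4,5] | prev [-2,5] | push {3,6}
  [20] u=0 | in [-1,5] | out [1,5] | ==
  [21] u=3 | in [-4,5] | out [-5,5] | prev [-3,5] | push {5}
  [22] u=6 | in [-4,5] | out [-4,5] | prev [-2,5] | push {2,3,4,7}
  [23] u=5 | in [-5,5] | out [-3,5] | prev [-1,5] | push {0}
  [24] u=2 | in [-4,5] | out [-4,5] | prev [-2,5] | push {}
  [25] u=3 | in [-4,5] | out [-5,5] | ==
  [26] u=4 | in [-4,5] | out [-2,5] | prev [0,5] | push {}
  [27] u=7 | in [-4,5] | out [-5,5] | prev [-4,5] | push {3,6}
  [28] u=0 | in [-3,5] | out [-1,5] | prev [1,5] | push {4}
  [29] u=3 | in [-5,5] | out [-5,5] | ==
  [30] u=6 | in [-5,5] | out [-5,5] | prev [-4,5] | push {2,3,7}
  [31] u=4 | in [-5,5] | out [-3,5] | prev [-2,5] | push {0}
  [32] u=2 | in [-5,5] | out [-5,5] | prev [-4,5] | push {}
  [33] u=3 | in [-5,5] | out [-5,5] | ==
  [34] u=7 | in [-5,5] | out [-5,5] | ==
  [35] u=0 | in [-3,5] | out [-1,5] | ==

Converged values:
  [0] [-1,5]
  [1] [1,3]
  [2] [-5,5]
  [3] [-5,5]
  [4] [-3,5]
  [5] [-3,5]
  [6] [-5,5]
  [7] [-5,5]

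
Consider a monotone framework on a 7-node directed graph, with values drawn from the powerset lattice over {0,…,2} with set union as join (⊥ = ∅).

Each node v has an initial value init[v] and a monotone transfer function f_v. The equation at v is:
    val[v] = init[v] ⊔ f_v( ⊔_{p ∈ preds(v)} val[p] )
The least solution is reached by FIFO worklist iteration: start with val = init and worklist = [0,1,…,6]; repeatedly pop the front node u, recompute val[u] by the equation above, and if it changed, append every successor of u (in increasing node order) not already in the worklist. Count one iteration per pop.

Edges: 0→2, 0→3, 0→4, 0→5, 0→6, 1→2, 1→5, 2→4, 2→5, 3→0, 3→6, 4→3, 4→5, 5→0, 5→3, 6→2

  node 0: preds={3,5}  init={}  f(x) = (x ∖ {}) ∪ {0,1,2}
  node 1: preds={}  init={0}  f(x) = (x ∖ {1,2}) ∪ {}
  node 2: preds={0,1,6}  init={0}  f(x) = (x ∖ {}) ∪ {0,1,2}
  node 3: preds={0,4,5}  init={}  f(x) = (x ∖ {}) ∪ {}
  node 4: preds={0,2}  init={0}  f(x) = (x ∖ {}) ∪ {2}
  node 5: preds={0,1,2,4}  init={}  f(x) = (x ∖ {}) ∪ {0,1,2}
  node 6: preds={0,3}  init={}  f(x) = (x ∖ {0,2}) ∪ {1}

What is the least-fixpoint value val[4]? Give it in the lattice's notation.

{0,1,2}

Iteration log — 10 steps:
  step 1. node 0  ⊔preds={}  new={0,1,2}  old={}  +wl: 
  step 2. node 1  ⊔preds={}  new={0}  stable
  step 3. node 2  ⊔preds={0,1,2}  new={0,1,2}  old={0}  +wl: 
  step 4. node 3  ⊔preds={0,1,2}  new={0,1,2}  old={}  +wl: 0
  step 5. node 4  ⊔preds={0,1,2}  new={0,1,2}  old={0}  +wl: 3
  step 6. node 5  ⊔preds={0,1,2}  new={0,1,2}  old={}  +wl: 
  step 7. node 6  ⊔preds={0,1,2}  new={1}  old={}  +wl: 2
  step 8. node 0  ⊔preds={0,1,2}  new={0,1,2}  stable
  step 9. node 3  ⊔preds={0,1,2}  new={0,1,2}  stable
  step 10. node 2  ⊔preds={0,1,2}  new={0,1,2}  stable

Least fixpoint reached:
  node 0: {0,1,2}
  node 1: {0}
  node 2: {0,1,2}
  node 3: {0,1,2}
  node 4: {0,1,2}
  node 5: {0,1,2}
  node 6: {1}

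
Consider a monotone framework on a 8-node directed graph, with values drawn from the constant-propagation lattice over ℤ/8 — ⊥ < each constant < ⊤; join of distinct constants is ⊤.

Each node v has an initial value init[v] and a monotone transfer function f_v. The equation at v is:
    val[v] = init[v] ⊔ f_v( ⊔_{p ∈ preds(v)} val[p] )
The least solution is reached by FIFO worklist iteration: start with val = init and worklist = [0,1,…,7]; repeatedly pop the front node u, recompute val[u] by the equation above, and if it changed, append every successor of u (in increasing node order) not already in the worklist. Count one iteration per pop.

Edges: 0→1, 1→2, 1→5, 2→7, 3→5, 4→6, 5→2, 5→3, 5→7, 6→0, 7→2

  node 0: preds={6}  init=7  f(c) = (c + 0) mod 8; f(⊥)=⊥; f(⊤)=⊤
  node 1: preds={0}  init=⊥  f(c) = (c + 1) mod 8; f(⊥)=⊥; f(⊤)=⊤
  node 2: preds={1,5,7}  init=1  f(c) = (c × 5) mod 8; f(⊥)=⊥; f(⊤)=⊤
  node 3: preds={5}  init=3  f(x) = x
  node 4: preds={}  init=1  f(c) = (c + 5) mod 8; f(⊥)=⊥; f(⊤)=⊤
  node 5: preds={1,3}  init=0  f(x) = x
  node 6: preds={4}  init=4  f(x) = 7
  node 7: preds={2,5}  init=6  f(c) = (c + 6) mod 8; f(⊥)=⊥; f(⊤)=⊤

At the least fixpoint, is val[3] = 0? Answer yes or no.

Iteration log — 11 steps:
  step 1. node 0  ⊔preds=4  new=⊤  old=7  +wl: 
  step 2. node 1  ⊔preds=⊤  new=⊤  old=⊥  +wl: 
  step 3. node 2  ⊔preds=⊤  new=⊤  old=1  +wl: 
  step 4. node 3  ⊔preds=0  new=⊤  old=3  +wl: 
  step 5. node 4  ⊔preds=⊥  new=1  stable
  step 6. node 5  ⊔preds=⊤  new=⊤  old=0  +wl: 2,3
  step 7. node 6  ⊔preds=1  new=⊤  old=4  +wl: 0
  step 8. node 7  ⊔preds=⊤  new=⊤  old=6  +wl: 
  step 9. node 2  ⊔preds=⊤  new=⊤  stable
  step 10. node 3  ⊔preds=⊤  new=⊤  stable
  step 11. node 0  ⊔preds=⊤  new=⊤  stable

Least fixpoint reached:
  node 0: ⊤
  node 1: ⊤
  node 2: ⊤
  node 3: ⊤
  node 4: 1
  node 5: ⊤
  node 6: ⊤
  node 7: ⊤

no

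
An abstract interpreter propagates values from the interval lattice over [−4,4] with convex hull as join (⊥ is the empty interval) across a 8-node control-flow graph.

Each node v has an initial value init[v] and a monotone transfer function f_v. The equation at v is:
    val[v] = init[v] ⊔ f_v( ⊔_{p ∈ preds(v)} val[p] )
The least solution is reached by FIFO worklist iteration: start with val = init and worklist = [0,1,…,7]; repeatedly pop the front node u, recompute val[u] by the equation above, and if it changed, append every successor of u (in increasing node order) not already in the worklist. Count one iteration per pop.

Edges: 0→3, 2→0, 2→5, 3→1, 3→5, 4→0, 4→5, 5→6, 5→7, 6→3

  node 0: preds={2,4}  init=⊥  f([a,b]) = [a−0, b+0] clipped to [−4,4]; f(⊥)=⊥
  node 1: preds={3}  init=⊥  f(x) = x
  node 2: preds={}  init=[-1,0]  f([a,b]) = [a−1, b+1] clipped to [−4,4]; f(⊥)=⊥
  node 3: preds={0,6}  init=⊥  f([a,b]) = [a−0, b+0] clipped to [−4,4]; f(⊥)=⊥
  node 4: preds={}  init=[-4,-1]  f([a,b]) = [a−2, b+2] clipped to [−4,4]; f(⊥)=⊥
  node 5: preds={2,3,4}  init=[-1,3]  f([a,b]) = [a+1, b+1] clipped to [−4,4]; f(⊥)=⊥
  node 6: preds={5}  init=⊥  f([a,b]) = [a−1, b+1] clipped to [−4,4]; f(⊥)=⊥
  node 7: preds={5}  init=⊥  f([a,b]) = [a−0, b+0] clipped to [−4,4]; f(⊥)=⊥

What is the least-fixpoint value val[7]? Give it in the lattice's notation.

Iteration log — 14 steps:
  step 1. node 0  ⊔preds=[-4,0]  new=[-4,0]  old=⊥  +wl: 
  step 2. node 1  ⊔preds=⊥  new=⊥  stable
  step 3. node 2  ⊔preds=⊥  new=[-1,0]  stable
  step 4. node 3  ⊔preds=[-4,0]  new=[-4,0]  old=⊥  +wl: 1
  step 5. node 4  ⊔preds=⊥  new=[-4,-1]  stable
  step 6. node 5  ⊔preds=[-4,0]  new=[-3,3]  old=[-1,3]  +wl: 
  step 7. node 6  ⊔preds=[-3,3]  new=[-4,4]  old=⊥  +wl: 3
  step 8. node 7  ⊔preds=[-3,3]  new=[-3,3]  old=⊥  +wl: 
  step 9. node 1  ⊔preds=[-4,0]  new=[-4,0]  old=⊥  +wl: 
  step 10. node 3  ⊔preds=[-4,4]  new=[-4,4]  old=[-4,0]  +wl: 1,5
  step 11. node 1  ⊔preds=[-4,4]  new=[-4,4]  old=[-4,0]  +wl: 
  step 12. node 5  ⊔preds=[-4,4]  new=[-3,4]  old=[-3,3]  +wl: 6,7
  step 13. node 6  ⊔preds=[-3,4]  new=[-4,4]  stable
  step 14. node 7  ⊔preds=[-3,4]  new=[-3,4]  old=[-3,3]  +wl: 

Least fixpoint reached:
  node 0: [-4,0]
  node 1: [-4,4]
  node 2: [-1,0]
  node 3: [-4,4]
  node 4: [-4,-1]
  node 5: [-3,4]
  node 6: [-4,4]
  node 7: [-3,4]

[-3,4]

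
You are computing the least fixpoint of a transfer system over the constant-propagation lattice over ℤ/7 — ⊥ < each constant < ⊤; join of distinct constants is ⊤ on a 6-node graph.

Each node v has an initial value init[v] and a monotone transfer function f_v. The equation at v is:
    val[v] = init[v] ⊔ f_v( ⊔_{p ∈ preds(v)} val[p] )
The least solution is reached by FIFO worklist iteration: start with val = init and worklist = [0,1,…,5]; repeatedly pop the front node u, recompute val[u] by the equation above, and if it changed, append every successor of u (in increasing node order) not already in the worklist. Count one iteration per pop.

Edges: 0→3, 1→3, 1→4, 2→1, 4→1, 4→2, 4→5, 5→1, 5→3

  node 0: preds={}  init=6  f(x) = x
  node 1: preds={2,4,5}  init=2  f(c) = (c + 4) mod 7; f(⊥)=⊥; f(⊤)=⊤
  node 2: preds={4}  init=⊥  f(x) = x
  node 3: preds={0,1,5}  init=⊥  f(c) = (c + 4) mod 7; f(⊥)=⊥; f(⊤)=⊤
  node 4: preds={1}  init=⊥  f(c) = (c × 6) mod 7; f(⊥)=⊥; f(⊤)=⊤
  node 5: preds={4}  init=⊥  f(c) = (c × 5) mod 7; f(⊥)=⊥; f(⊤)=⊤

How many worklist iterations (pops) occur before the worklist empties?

15

Iteration log — 15 steps:
  step 1. node 0  ⊔preds=⊥  new=6  stable
  step 2. node 1  ⊔preds=⊥  new=2  stable
  step 3. node 2  ⊔preds=⊥  new=⊥  stable
  step 4. node 3  ⊔preds=⊤  new=⊤  old=⊥  +wl: 
  step 5. node 4  ⊔preds=2  new=5  old=⊥  +wl: 1,2
  step 6. node 5  ⊔preds=5  new=4  old=⊥  +wl: 3
  step 7. node 1  ⊔preds=⊤  new=⊤  old=2  +wl: 4
  step 8. node 2  ⊔preds=5  new=5  old=⊥  +wl: 1
  step 9. node 3  ⊔preds=⊤  new=⊤  stable
  step 10. node 4  ⊔preds=⊤  new=⊤  old=5  +wl: 2,5
  step 11. node 1  ⊔preds=⊤  new=⊤  stable
  step 12. node 2  ⊔preds=⊤  new=⊤  old=5  +wl: 1
  step 13. node 5  ⊔preds=⊤  new=⊤  old=4  +wl: 3
  step 14. node 1  ⊔preds=⊤  new=⊤  stable
  step 15. node 3  ⊔preds=⊤  new=⊤  stable

Least fixpoint reached:
  node 0: 6
  node 1: ⊤
  node 2: ⊤
  node 3: ⊤
  node 4: ⊤
  node 5: ⊤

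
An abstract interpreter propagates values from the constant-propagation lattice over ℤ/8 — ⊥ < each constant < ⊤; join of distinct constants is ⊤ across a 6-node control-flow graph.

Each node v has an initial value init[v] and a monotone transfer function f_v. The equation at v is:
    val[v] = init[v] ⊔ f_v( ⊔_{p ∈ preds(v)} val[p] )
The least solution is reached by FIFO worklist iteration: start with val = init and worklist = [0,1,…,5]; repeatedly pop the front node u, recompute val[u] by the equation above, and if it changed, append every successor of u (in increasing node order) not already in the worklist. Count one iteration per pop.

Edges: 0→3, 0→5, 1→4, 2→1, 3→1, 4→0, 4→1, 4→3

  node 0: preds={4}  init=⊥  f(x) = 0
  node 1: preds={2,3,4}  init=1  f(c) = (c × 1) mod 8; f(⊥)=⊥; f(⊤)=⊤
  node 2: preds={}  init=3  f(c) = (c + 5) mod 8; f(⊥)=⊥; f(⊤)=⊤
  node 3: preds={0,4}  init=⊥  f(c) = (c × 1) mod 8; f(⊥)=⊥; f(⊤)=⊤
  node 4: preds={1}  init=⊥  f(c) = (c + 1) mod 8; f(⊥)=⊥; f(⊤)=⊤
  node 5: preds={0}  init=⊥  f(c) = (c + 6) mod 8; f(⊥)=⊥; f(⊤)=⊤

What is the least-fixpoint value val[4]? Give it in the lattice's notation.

⊤

Worklist (10 pops):
  #1 pop 0: in=⊥ → 0 (was ⊥); enqueue []
  #2 pop 1: in=3 → ⊤ (was 1); enqueue []
  #3 pop 2: in=⊥ → 3 (no change)
  #4 pop 3: in=0 → 0 (was ⊥); enqueue [1]
  #5 pop 4: in=⊤ → ⊤ (was ⊥); enqueue [0,3]
  #6 pop 5: in=0 → 6 (was ⊥); enqueue []
  #7 pop 1: in=⊤ → ⊤ (no change)
  #8 pop 0: in=⊤ → 0 (no change)
  #9 pop 3: in=⊤ → ⊤ (was 0); enqueue [1]
  #10 pop 1: in=⊤ → ⊤ (no change)

Fixpoint:
  val[0] = 0
  val[1] = ⊤
  val[2] = 3
  val[3] = ⊤
  val[4] = ⊤
  val[5] = 6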